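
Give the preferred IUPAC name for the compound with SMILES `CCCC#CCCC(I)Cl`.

Counting along the main chain through the multiple bond gives 8 carbons: the parent is octane.
The chain contains a C≡C triple bond, so the unsaturation ending is -yne.
The numbering direction is chosen so that the substituent locant set {1,1} is lower than {8,8} at the first point of difference.
With this numbering: the triple bond between C-4 and C-5; a chloro group at C-1; an iodo group at C-1.
The substituents are ordered alphabetically, ignoring any di-/tri- multipliers.
The name is 1-chloro-1-iodooct-4-yne.

1-chloro-1-iodooct-4-yne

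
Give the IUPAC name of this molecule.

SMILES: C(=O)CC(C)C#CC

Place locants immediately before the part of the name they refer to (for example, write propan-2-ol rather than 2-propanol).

3-methylhex-4-ynal

Counting along the main chain through the –CHO group and the multiple bond gives 6 carbons: the parent is hexane.
The highest-priority functional group is an aldehyde (terminal –CHO), so the name ends in -al.
There is one C≡C triple bond, indicated by the ending -yne.
The numbering direction is chosen so that the aldehyde carbon is C-1 by definition.
That gives the triple bond between C-4 and C-5; a methyl group at C-3.
The name is 3-methylhex-4-ynal.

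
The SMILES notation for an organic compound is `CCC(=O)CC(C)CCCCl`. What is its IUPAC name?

Counting along the main chain through the carbonyl gives 8 carbons: the parent is octane.
A ketone (C=O on an internal carbon) is the principal characteristic group, giving the suffix -one.
Number the chain so that numbering from this end puts the carbonyl group at C-3 rather than C-6.
That gives the carbonyl at C-3; a chloro group at C-8; a methyl group at C-5.
The substituents are ordered alphabetically, ignoring any di-/tri- multipliers.
Assembling the pieces gives 8-chloro-5-methyloctan-3-one.

8-chloro-5-methyloctan-3-one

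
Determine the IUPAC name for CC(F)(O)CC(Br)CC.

Counting along the main chain through the –OH group gives 6 carbons: the parent is hexane.
The highest-priority functional group is an alcohol (–OH), so the name ends in -ol.
Number the chain so that numbering from this end puts the hydroxyl group at C-2 rather than C-5.
This places the hydroxyl at C-2; a bromo group at C-4; a fluoro group at C-2.
Prefixes are listed alphabetically: bromo, fluoro.
Putting it together: 4-bromo-2-fluorohexan-2-ol.

4-bromo-2-fluorohexan-2-ol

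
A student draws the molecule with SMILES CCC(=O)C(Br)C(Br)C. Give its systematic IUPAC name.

Counting along the main chain through the carbonyl gives 6 carbons: the parent is hexane.
The highest-priority functional group is a ketone (C=O on an internal carbon), so the name ends in -one.
Choose the numbering such that numbering from this end puts the carbonyl group at C-3 rather than C-4.
That gives the carbonyl at C-3; bromo groups at C-4 and C-5.
Assembling the pieces gives 4,5-dibromohexan-3-one.

4,5-dibromohexan-3-one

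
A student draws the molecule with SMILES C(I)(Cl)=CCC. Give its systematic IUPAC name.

Counting along the main chain through the multiple bond gives 4 carbons: the parent is butane.
There is one C=C double bond, indicated by the ending -ene.
Choose the numbering such that numbering from this end puts the double bond at C-1 rather than C-3.
This places the double bond between C-1 and C-2; a chloro group at C-1; an iodo group at C-1.
The substituents are ordered alphabetically, ignoring any di-/tri- multipliers.
The name is 1-chloro-1-iodobut-1-ene.

1-chloro-1-iodobut-1-ene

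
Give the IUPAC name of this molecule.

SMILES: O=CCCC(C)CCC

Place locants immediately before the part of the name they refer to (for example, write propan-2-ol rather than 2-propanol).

4-methylheptanal

The longest chain bearing the –CHO group is 7 carbons long (heptane).
The principal characteristic group is an aldehyde (terminal –CHO), named with the suffix -al.
The numbering direction is chosen so that the aldehyde carbon is C-1 by definition.
That gives a methyl group at C-4.
The name is 4-methylheptanal.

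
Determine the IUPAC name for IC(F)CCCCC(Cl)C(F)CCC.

The longest carbon chain is 10 atoms: the parent is decane.
The numbering direction is chosen so that the substituent locant set {1,1,6,7} is lower than {4,5,10,10} at the first point of difference.
With this numbering: a chloro group at C-6; fluoro groups at C-1 and C-7; an iodo group at C-1.
The substituents are ordered alphabetically, ignoring any di-/tri- multipliers.
Assembling the pieces gives 6-chloro-1,7-difluoro-1-iododecane.

6-chloro-1,7-difluoro-1-iododecane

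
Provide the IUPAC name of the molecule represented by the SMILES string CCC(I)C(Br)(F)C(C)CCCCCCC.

4-bromo-4-fluoro-3-iodo-5-methyldodecane

The longest carbon chain is 12 atoms: the parent is dodecane.
The numbering direction is chosen so that the substituent locant set {3,4,4,5} is lower than {8,9,9,10} at the first point of difference.
This places a bromo group at C-4; a fluoro group at C-4; an iodo group at C-3; a methyl group at C-5.
Substituent prefixes are cited in alphabetical order (multiplying prefixes like di-/tri- are ignored for ordering).
The name is 4-bromo-4-fluoro-3-iodo-5-methyldodecane.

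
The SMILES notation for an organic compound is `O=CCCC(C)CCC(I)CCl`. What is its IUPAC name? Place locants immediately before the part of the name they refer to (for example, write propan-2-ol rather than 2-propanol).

8-chloro-7-iodo-4-methyloctanal

The longest carbon chain that includes the –CHO group has 8 carbons, so the parent hydride is octane.
The principal characteristic group is an aldehyde (terminal –CHO), named with the suffix -al.
Number the chain so that the aldehyde carbon is C-1 by definition.
This places a chloro group at C-8; an iodo group at C-7; a methyl group at C-4.
Prefixes are listed alphabetically: chloro, iodo, methyl.
The name is 8-chloro-7-iodo-4-methyloctanal.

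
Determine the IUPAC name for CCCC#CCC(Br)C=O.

The longest chain bearing the –CHO group and the multiple bond is 8 carbons long (octane).
The highest-priority functional group is an aldehyde (terminal –CHO), so the name ends in -al.
A C≡C triple bond in the chain gives the infix -yne-.
Number the chain so that the aldehyde carbon is C-1 by definition.
This places the triple bond between C-4 and C-5; a bromo group at C-2.
Assembling the pieces gives 2-bromooct-4-ynal.

2-bromooct-4-ynal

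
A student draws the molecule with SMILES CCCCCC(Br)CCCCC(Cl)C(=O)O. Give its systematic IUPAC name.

7-bromo-2-chlorododecanoic acid

Counting along the main chain through the –COOH group gives 12 carbons: the parent is dodecane.
A carboxylic acid (terminal –COOH) is the principal characteristic group, giving the suffix -oic acid.
Choose the numbering such that the carboxylic acid carbon is C-1 by definition.
This places a bromo group at C-7; a chloro group at C-2.
The substituents are ordered alphabetically, ignoring any di-/tri- multipliers.
The name is 7-bromo-2-chlorododecanoic acid.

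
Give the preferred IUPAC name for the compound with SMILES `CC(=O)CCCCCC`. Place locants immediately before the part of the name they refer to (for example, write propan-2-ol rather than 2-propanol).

octan-2-one

Counting along the main chain through the carbonyl gives 8 carbons: the parent is octane.
The principal characteristic group is a ketone (C=O on an internal carbon), named with the suffix -one.
Choose the numbering such that numbering from this end puts the carbonyl group at C-2 rather than C-7.
This places the carbonyl at C-2.
Putting it together: octan-2-one.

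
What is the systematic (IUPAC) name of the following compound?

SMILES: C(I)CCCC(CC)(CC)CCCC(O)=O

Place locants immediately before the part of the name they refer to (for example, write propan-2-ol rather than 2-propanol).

5,5-diethyl-9-iodononanoic acid

The longest chain bearing the –COOH group is 9 carbons long (nonane).
The highest-priority functional group is a carboxylic acid (terminal –COOH), so the name ends in -oic acid.
Choose the numbering such that the carboxylic acid carbon is C-1 by definition.
With this numbering: two ethyl groups at C-5; an iodo group at C-9.
Substituent prefixes are cited in alphabetical order (multiplying prefixes like di-/tri- are ignored for ordering).
The name is 5,5-diethyl-9-iodononanoic acid.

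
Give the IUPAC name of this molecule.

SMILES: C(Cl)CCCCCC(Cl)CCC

1,7-dichlorodecane

The parent chain contains 10 carbons (decane).
Number the chain so that the substituent locant set {1,7} is lower than {4,10} at the first point of difference.
With this numbering: chloro groups at C-1 and C-7.
Putting it together: 1,7-dichlorodecane.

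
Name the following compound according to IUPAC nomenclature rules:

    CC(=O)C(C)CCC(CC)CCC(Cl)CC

Counting along the main chain through the carbonyl gives 11 carbons: the parent is undecane.
The highest-priority functional group is a ketone (C=O on an internal carbon), so the name ends in -one.
The numbering direction is chosen so that numbering from this end puts the carbonyl group at C-2 rather than C-10.
This places the carbonyl at C-2; a chloro group at C-9; an ethyl group at C-6; a methyl group at C-3.
The substituents are ordered alphabetically, ignoring any di-/tri- multipliers.
Putting it together: 9-chloro-6-ethyl-3-methylundecan-2-one.

9-chloro-6-ethyl-3-methylundecan-2-one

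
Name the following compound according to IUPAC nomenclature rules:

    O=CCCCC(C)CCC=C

The longest chain bearing the –CHO group and the multiple bond is 9 carbons long (nonane).
An aldehyde (terminal –CHO) is the principal characteristic group, giving the suffix -al.
The chain contains a C=C double bond, so the unsaturation ending is -ene.
Choose the numbering such that the aldehyde carbon is C-1 by definition.
That gives the double bond between C-8 and C-9; a methyl group at C-5.
The name is 5-methylnon-8-enal.

5-methylnon-8-enal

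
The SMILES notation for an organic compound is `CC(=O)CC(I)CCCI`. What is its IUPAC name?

4,7-diiodoheptan-2-one

The longest chain bearing the carbonyl is 7 carbons long (heptane).
A ketone (C=O on an internal carbon) is the principal characteristic group, giving the suffix -one.
The numbering direction is chosen so that numbering from this end puts the carbonyl group at C-2 rather than C-6.
With this numbering: the carbonyl at C-2; iodo groups at C-4 and C-7.
The name is 4,7-diiodoheptan-2-one.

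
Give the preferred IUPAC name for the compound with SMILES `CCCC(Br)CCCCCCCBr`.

1,8-dibromoundecane

The longest continuous carbon chain has 11 atoms, so the parent hydride is undecane.
Number the chain so that the substituent locant set {1,8} is lower than {4,11} at the first point of difference.
That gives bromo groups at C-1 and C-8.
Assembling the pieces gives 1,8-dibromoundecane.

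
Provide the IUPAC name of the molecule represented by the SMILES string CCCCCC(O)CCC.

The longest chain bearing the –OH group is 9 carbons long (nonane).
An alcohol (–OH) is the principal characteristic group, giving the suffix -ol.
Number the chain so that numbering from this end puts the hydroxyl group at C-4 rather than C-6.
That gives the hydroxyl at C-4.
Putting it together: nonan-4-ol.

nonan-4-ol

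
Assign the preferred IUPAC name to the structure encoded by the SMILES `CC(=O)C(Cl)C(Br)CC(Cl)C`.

4-bromo-3,6-dichloroheptan-2-one

The longest carbon chain that includes the carbonyl has 7 carbons, so the parent hydride is heptane.
The principal characteristic group is a ketone (C=O on an internal carbon), named with the suffix -one.
Number the chain so that numbering from this end puts the carbonyl group at C-2 rather than C-6.
This places the carbonyl at C-2; a bromo group at C-4; chloro groups at C-3 and C-6.
Prefixes are listed alphabetically: bromo, chloro.
Assembling the pieces gives 4-bromo-3,6-dichloroheptan-2-one.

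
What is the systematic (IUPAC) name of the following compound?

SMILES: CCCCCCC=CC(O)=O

non-2-enoic acid

The longest carbon chain that includes the –COOH group and the multiple bond has 9 carbons, so the parent hydride is nonane.
A carboxylic acid (terminal –COOH) is the principal characteristic group, giving the suffix -oic acid.
A C=C double bond in the chain gives the infix -ene-.
Choose the numbering such that the carboxylic acid carbon is C-1 by definition.
This places the double bond between C-2 and C-3.
Assembling the pieces gives non-2-enoic acid.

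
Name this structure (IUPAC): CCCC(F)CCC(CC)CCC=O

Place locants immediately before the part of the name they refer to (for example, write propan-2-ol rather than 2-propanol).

Counting along the main chain through the –CHO group gives 10 carbons: the parent is decane.
The principal characteristic group is an aldehyde (terminal –CHO), named with the suffix -al.
Choose the numbering such that the aldehyde carbon is C-1 by definition.
That gives an ethyl group at C-4; a fluoro group at C-7.
Substituent prefixes are cited in alphabetical order (multiplying prefixes like di-/tri- are ignored for ordering).
Assembling the pieces gives 4-ethyl-7-fluorodecanal.

4-ethyl-7-fluorodecanal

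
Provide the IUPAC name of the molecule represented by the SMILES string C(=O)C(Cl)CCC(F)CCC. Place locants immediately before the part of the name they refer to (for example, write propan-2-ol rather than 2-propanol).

2-chloro-5-fluorooctanal

Counting along the main chain through the –CHO group gives 8 carbons: the parent is octane.
The highest-priority functional group is an aldehyde (terminal –CHO), so the name ends in -al.
Choose the numbering such that the aldehyde carbon is C-1 by definition.
That gives a chloro group at C-2; a fluoro group at C-5.
Substituent prefixes are cited in alphabetical order (multiplying prefixes like di-/tri- are ignored for ordering).
The name is 2-chloro-5-fluorooctanal.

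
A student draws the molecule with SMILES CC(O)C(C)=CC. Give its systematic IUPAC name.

3-methylpent-3-en-2-ol

The longest chain bearing the –OH group and the multiple bond is 5 carbons long (pentane).
The highest-priority functional group is an alcohol (–OH), so the name ends in -ol.
There is one C=C double bond, indicated by the ending -ene.
Choose the numbering such that numbering from this end puts the hydroxyl group at C-2 rather than C-4.
That gives the hydroxyl at C-2; the double bond between C-3 and C-4; a methyl group at C-3.
Assembling the pieces gives 3-methylpent-3-en-2-ol.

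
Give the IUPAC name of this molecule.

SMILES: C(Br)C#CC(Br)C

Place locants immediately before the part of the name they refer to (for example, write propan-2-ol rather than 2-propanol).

1,4-dibromopent-2-yne

The longest carbon chain that includes the multiple bond has 5 carbons, so the parent hydride is pentane.
There is one C≡C triple bond, indicated by the ending -yne.
The numbering direction is chosen so that numbering from this end puts the triple bond at C-2 rather than C-3.
This places the triple bond between C-2 and C-3; bromo groups at C-1 and C-4.
Assembling the pieces gives 1,4-dibromopent-2-yne.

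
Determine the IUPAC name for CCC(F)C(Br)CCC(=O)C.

5-bromo-6-fluorooctan-2-one

The longest chain bearing the carbonyl is 8 carbons long (octane).
The highest-priority functional group is a ketone (C=O on an internal carbon), so the name ends in -one.
Number the chain so that numbering from this end puts the carbonyl group at C-2 rather than C-7.
With this numbering: the carbonyl at C-2; a bromo group at C-5; a fluoro group at C-6.
The substituents are ordered alphabetically, ignoring any di-/tri- multipliers.
Assembling the pieces gives 5-bromo-6-fluorooctan-2-one.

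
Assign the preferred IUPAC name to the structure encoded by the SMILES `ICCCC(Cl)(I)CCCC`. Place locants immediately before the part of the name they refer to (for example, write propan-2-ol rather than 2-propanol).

The longest continuous carbon chain has 8 atoms, so the parent hydride is octane.
Choose the numbering such that the substituent locant set {1,4,4} is lower than {5,5,8} at the first point of difference.
That gives a chloro group at C-4; iodo groups at C-1 and C-4.
The substituents are ordered alphabetically, ignoring any di-/tri- multipliers.
Assembling the pieces gives 4-chloro-1,4-diiodooctane.

4-chloro-1,4-diiodooctane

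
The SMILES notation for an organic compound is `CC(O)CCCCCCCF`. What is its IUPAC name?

9-fluorononan-2-ol

Counting along the main chain through the –OH group gives 9 carbons: the parent is nonane.
An alcohol (–OH) is the principal characteristic group, giving the suffix -ol.
Number the chain so that numbering from this end puts the hydroxyl group at C-2 rather than C-8.
That gives the hydroxyl at C-2; a fluoro group at C-9.
Assembling the pieces gives 9-fluorononan-2-ol.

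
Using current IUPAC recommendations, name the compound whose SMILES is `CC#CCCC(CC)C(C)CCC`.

6-ethyl-7-methyldec-2-yne

The longest chain bearing the multiple bond is 10 carbons long (decane).
A C≡C triple bond in the chain gives the infix -yne-.
Choose the numbering such that numbering from this end puts the triple bond at C-2 rather than C-8.
With this numbering: the triple bond between C-2 and C-3; an ethyl group at C-6; a methyl group at C-7.
The substituents are ordered alphabetically, ignoring any di-/tri- multipliers.
Assembling the pieces gives 6-ethyl-7-methyldec-2-yne.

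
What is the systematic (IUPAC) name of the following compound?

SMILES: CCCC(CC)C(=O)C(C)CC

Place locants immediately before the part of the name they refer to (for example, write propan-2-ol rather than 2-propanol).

5-ethyl-3-methyloctan-4-one

Counting along the main chain through the carbonyl gives 8 carbons: the parent is octane.
The highest-priority functional group is a ketone (C=O on an internal carbon), so the name ends in -one.
Number the chain so that numbering from this end puts the carbonyl group at C-4 rather than C-5.
With this numbering: the carbonyl at C-4; an ethyl group at C-5; a methyl group at C-3.
Substituent prefixes are cited in alphabetical order (multiplying prefixes like di-/tri- are ignored for ordering).
Putting it together: 5-ethyl-3-methyloctan-4-one.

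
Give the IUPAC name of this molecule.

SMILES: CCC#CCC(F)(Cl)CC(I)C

6-chloro-6-fluoro-8-iodonon-3-yne

The longest chain bearing the multiple bond is 9 carbons long (nonane).
There is one C≡C triple bond, indicated by the ending -yne.
The numbering direction is chosen so that numbering from this end puts the triple bond at C-3 rather than C-6.
With this numbering: the triple bond between C-3 and C-4; a chloro group at C-6; a fluoro group at C-6; an iodo group at C-8.
Prefixes are listed alphabetically: chloro, fluoro, iodo.
Putting it together: 6-chloro-6-fluoro-8-iodonon-3-yne.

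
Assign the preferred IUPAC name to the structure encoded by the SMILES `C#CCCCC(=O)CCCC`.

The longest chain bearing the carbonyl and the multiple bond is 10 carbons long (decane).
A ketone (C=O on an internal carbon) is the principal characteristic group, giving the suffix -one.
The chain contains a C≡C triple bond, so the unsaturation ending is -yne.
Choose the numbering such that numbering from this end puts the carbonyl group at C-5 rather than C-6.
This places the carbonyl at C-5; the triple bond between C-9 and C-10.
The name is dec-9-yn-5-one.

dec-9-yn-5-one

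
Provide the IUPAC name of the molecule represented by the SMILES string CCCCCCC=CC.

non-2-ene

Counting along the main chain through the multiple bond gives 9 carbons: the parent is nonane.
There is one C=C double bond, indicated by the ending -ene.
The numbering direction is chosen so that numbering from this end puts the double bond at C-2 rather than C-7.
With this numbering: the double bond between C-2 and C-3.
The name is non-2-ene.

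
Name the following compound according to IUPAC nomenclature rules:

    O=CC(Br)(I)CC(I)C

The longest chain bearing the –CHO group is 5 carbons long (pentane).
The highest-priority functional group is an aldehyde (terminal –CHO), so the name ends in -al.
The numbering direction is chosen so that the aldehyde carbon is C-1 by definition.
That gives a bromo group at C-2; iodo groups at C-2 and C-4.
Substituent prefixes are cited in alphabetical order (multiplying prefixes like di-/tri- are ignored for ordering).
Putting it together: 2-bromo-2,4-diiodopentanal.

2-bromo-2,4-diiodopentanal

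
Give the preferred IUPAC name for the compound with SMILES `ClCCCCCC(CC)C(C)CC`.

1-chloro-6-ethyl-7-methylnonane

The parent chain contains 9 carbons (nonane).
The numbering direction is chosen so that the substituent locant set {1,6,7} is lower than {3,4,9} at the first point of difference.
That gives a chloro group at C-1; an ethyl group at C-6; a methyl group at C-7.
Substituent prefixes are cited in alphabetical order (multiplying prefixes like di-/tri- are ignored for ordering).
Putting it together: 1-chloro-6-ethyl-7-methylnonane.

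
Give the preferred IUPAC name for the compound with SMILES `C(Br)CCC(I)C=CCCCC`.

1-bromo-4-iododec-5-ene

Counting along the main chain through the multiple bond gives 10 carbons: the parent is decane.
The chain contains a C=C double bond, so the unsaturation ending is -ene.
The numbering direction is chosen so that the substituent locant set {1,4} is lower than {7,10} at the first point of difference.
With this numbering: the double bond between C-5 and C-6; a bromo group at C-1; an iodo group at C-4.
Prefixes are listed alphabetically: bromo, iodo.
Putting it together: 1-bromo-4-iododec-5-ene.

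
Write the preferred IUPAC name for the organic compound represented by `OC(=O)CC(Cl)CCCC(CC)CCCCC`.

The longest chain bearing the –COOH group is 12 carbons long (dodecane).
The principal characteristic group is a carboxylic acid (terminal –COOH), named with the suffix -oic acid.
Choose the numbering such that the carboxylic acid carbon is C-1 by definition.
With this numbering: a chloro group at C-3; an ethyl group at C-7.
Prefixes are listed alphabetically: chloro, ethyl.
Putting it together: 3-chloro-7-ethyldodecanoic acid.

3-chloro-7-ethyldodecanoic acid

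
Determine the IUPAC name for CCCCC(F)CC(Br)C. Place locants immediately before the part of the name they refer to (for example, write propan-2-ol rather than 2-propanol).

2-bromo-4-fluorooctane

The longest continuous carbon chain has 8 atoms, so the parent hydride is octane.
The numbering direction is chosen so that the substituent locant set {2,4} is lower than {5,7} at the first point of difference.
With this numbering: a bromo group at C-2; a fluoro group at C-4.
Substituent prefixes are cited in alphabetical order (multiplying prefixes like di-/tri- are ignored for ordering).
The name is 2-bromo-4-fluorooctane.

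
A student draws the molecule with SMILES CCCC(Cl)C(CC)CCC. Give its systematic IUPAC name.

The longest carbon chain is 8 atoms: the parent is octane.
Choose the numbering such that the locant sets are identical either way, so the alphabetically earlier chloro substituent takes the lower locant (4 rather than 5).
This places a chloro group at C-4; an ethyl group at C-5.
Prefixes are listed alphabetically: chloro, ethyl.
Putting it together: 4-chloro-5-ethyloctane.

4-chloro-5-ethyloctane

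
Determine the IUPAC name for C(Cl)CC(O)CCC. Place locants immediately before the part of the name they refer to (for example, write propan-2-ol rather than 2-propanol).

1-chlorohexan-3-ol

The longest chain bearing the –OH group is 6 carbons long (hexane).
An alcohol (–OH) is the principal characteristic group, giving the suffix -ol.
The numbering direction is chosen so that numbering from this end puts the hydroxyl group at C-3 rather than C-4.
This places the hydroxyl at C-3; a chloro group at C-1.
Assembling the pieces gives 1-chlorohexan-3-ol.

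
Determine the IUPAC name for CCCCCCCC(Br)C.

2-bromononane

The longest continuous carbon chain has 9 atoms, so the parent hydride is nonane.
Number the chain so that the substituent locant set {2} is lower than {8} at the first point of difference.
This places a bromo group at C-2.
The name is 2-bromononane.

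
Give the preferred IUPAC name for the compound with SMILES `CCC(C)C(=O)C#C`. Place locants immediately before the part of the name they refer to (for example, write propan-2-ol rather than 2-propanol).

4-methylhex-1-yn-3-one

The longest carbon chain that includes the carbonyl and the multiple bond has 6 carbons, so the parent hydride is hexane.
A ketone (C=O on an internal carbon) is the principal characteristic group, giving the suffix -one.
The chain contains a C≡C triple bond, so the unsaturation ending is -yne.
The numbering direction is chosen so that numbering from this end puts the carbonyl group at C-3 rather than C-4.
This places the carbonyl at C-3; the triple bond between C-1 and C-2; a methyl group at C-4.
Putting it together: 4-methylhex-1-yn-3-one.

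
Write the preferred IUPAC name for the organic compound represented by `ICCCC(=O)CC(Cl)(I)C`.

Counting along the main chain through the carbonyl gives 7 carbons: the parent is heptane.
A ketone (C=O on an internal carbon) is the principal characteristic group, giving the suffix -one.
The numbering direction is chosen so that the substituent locant set {1,6,6} is lower than {2,2,7} at the first point of difference.
This places the carbonyl at C-4; a chloro group at C-6; iodo groups at C-1 and C-6.
The substituents are ordered alphabetically, ignoring any di-/tri- multipliers.
Assembling the pieces gives 6-chloro-1,6-diiodoheptan-4-one.

6-chloro-1,6-diiodoheptan-4-one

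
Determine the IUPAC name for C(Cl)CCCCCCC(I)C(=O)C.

10-chloro-3-iododecan-2-one

The longest chain bearing the carbonyl is 10 carbons long (decane).
The principal characteristic group is a ketone (C=O on an internal carbon), named with the suffix -one.
The numbering direction is chosen so that numbering from this end puts the carbonyl group at C-2 rather than C-9.
That gives the carbonyl at C-2; a chloro group at C-10; an iodo group at C-3.
Substituent prefixes are cited in alphabetical order (multiplying prefixes like di-/tri- are ignored for ordering).
Assembling the pieces gives 10-chloro-3-iododecan-2-one.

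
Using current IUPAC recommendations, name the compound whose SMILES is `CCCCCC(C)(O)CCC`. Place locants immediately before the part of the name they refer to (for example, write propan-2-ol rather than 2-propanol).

4-methylnonan-4-ol

Counting along the main chain through the –OH group gives 9 carbons: the parent is nonane.
The highest-priority functional group is an alcohol (–OH), so the name ends in -ol.
Choose the numbering such that numbering from this end puts the hydroxyl group at C-4 rather than C-6.
That gives the hydroxyl at C-4; a methyl group at C-4.
The name is 4-methylnonan-4-ol.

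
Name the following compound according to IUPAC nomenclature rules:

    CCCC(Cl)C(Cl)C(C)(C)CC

4,5-dichloro-3,3-dimethyloctane

The longest carbon chain is 8 atoms: the parent is octane.
Choose the numbering such that the substituent locant set {3,3,4,5} is lower than {4,5,6,6} at the first point of difference.
That gives chloro groups at C-4 and C-5; two methyl groups at C-3.
Prefixes are listed alphabetically: chloro, methyl.
The name is 4,5-dichloro-3,3-dimethyloctane.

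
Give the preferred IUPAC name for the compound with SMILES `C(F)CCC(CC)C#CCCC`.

6-ethyl-9-fluoronon-4-yne

The longest chain bearing the multiple bond is 9 carbons long (nonane).
A C≡C triple bond in the chain gives the infix -yne-.
Number the chain so that numbering from this end puts the triple bond at C-4 rather than C-5.
This places the triple bond between C-4 and C-5; an ethyl group at C-6; a fluoro group at C-9.
The substituents are ordered alphabetically, ignoring any di-/tri- multipliers.
Assembling the pieces gives 6-ethyl-9-fluoronon-4-yne.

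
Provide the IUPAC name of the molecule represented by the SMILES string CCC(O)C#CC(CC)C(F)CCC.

The longest chain bearing the –OH group and the multiple bond is 10 carbons long (decane).
An alcohol (–OH) is the principal characteristic group, giving the suffix -ol.
The chain contains a C≡C triple bond, so the unsaturation ending is -yne.
Number the chain so that numbering from this end puts the hydroxyl group at C-3 rather than C-8.
With this numbering: the hydroxyl at C-3; the triple bond between C-4 and C-5; an ethyl group at C-6; a fluoro group at C-7.
Substituent prefixes are cited in alphabetical order (multiplying prefixes like di-/tri- are ignored for ordering).
The name is 6-ethyl-7-fluorodec-4-yn-3-ol.

6-ethyl-7-fluorodec-4-yn-3-ol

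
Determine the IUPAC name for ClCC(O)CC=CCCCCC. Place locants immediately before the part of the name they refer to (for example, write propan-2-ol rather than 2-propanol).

Counting along the main chain through the –OH group and the multiple bond gives 10 carbons: the parent is decane.
The highest-priority functional group is an alcohol (–OH), so the name ends in -ol.
A C=C double bond in the chain gives the infix -ene-.
The numbering direction is chosen so that numbering from this end puts the hydroxyl group at C-2 rather than C-9.
That gives the hydroxyl at C-2; the double bond between C-4 and C-5; a chloro group at C-1.
Assembling the pieces gives 1-chlorodec-4-en-2-ol.

1-chlorodec-4-en-2-ol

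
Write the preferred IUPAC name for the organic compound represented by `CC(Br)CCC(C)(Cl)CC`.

The longest continuous carbon chain has 7 atoms, so the parent hydride is heptane.
Number the chain so that the substituent locant set {2,5,5} is lower than {3,3,6} at the first point of difference.
With this numbering: a bromo group at C-2; a chloro group at C-5; a methyl group at C-5.
Prefixes are listed alphabetically: bromo, chloro, methyl.
Putting it together: 2-bromo-5-chloro-5-methylheptane.

2-bromo-5-chloro-5-methylheptane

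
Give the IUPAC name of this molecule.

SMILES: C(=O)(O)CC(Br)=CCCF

Counting along the main chain through the –COOH group and the multiple bond gives 6 carbons: the parent is hexane.
The highest-priority functional group is a carboxylic acid (terminal –COOH), so the name ends in -oic acid.
A C=C double bond in the chain gives the infix -ene-.
The numbering direction is chosen so that the carboxylic acid carbon is C-1 by definition.
This places the double bond between C-3 and C-4; a bromo group at C-3; a fluoro group at C-6.
Substituent prefixes are cited in alphabetical order (multiplying prefixes like di-/tri- are ignored for ordering).
Putting it together: 3-bromo-6-fluorohex-3-enoic acid.

3-bromo-6-fluorohex-3-enoic acid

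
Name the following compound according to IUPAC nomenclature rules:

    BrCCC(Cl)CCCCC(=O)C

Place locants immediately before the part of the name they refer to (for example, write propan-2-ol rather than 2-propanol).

9-bromo-7-chlorononan-2-one

The longest carbon chain that includes the carbonyl has 9 carbons, so the parent hydride is nonane.
A ketone (C=O on an internal carbon) is the principal characteristic group, giving the suffix -one.
The numbering direction is chosen so that numbering from this end puts the carbonyl group at C-2 rather than C-8.
This places the carbonyl at C-2; a bromo group at C-9; a chloro group at C-7.
The substituents are ordered alphabetically, ignoring any di-/tri- multipliers.
Putting it together: 9-bromo-7-chlorononan-2-one.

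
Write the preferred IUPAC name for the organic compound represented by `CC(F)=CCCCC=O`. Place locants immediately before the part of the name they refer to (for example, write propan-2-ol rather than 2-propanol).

6-fluorohept-5-enal

The longest chain bearing the –CHO group and the multiple bond is 7 carbons long (heptane).
The highest-priority functional group is an aldehyde (terminal –CHO), so the name ends in -al.
The chain contains a C=C double bond, so the unsaturation ending is -ene.
The numbering direction is chosen so that the aldehyde carbon is C-1 by definition.
With this numbering: the double bond between C-5 and C-6; a fluoro group at C-6.
Putting it together: 6-fluorohept-5-enal.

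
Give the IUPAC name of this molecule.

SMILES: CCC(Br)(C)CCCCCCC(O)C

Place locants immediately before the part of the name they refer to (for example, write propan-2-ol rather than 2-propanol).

The longest chain bearing the –OH group is 11 carbons long (undecane).
The principal characteristic group is an alcohol (–OH), named with the suffix -ol.
Choose the numbering such that numbering from this end puts the hydroxyl group at C-2 rather than C-10.
With this numbering: the hydroxyl at C-2; a bromo group at C-9; a methyl group at C-9.
Prefixes are listed alphabetically: bromo, methyl.
Assembling the pieces gives 9-bromo-9-methylundecan-2-ol.

9-bromo-9-methylundecan-2-ol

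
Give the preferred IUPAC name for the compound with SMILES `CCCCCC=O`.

hexanal

The longest chain bearing the –CHO group is 6 carbons long (hexane).
The highest-priority functional group is an aldehyde (terminal –CHO), so the name ends in -al.
Choose the numbering such that the aldehyde carbon is C-1 by definition.
Assembling the pieces gives hexanal.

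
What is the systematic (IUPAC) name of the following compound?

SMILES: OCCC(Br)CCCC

The longest carbon chain that includes the –OH group has 7 carbons, so the parent hydride is heptane.
The principal characteristic group is an alcohol (–OH), named with the suffix -ol.
Choose the numbering such that numbering from this end puts the hydroxyl group at C-1 rather than C-7.
This places the hydroxyl at C-1; a bromo group at C-3.
Assembling the pieces gives 3-bromoheptan-1-ol.

3-bromoheptan-1-ol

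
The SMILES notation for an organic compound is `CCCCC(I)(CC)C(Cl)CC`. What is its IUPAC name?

The parent chain contains 8 carbons (octane).
Choose the numbering such that the substituent locant set {3,4,4} is lower than {5,5,6} at the first point of difference.
With this numbering: a chloro group at C-3; an ethyl group at C-4; an iodo group at C-4.
The substituents are ordered alphabetically, ignoring any di-/tri- multipliers.
Putting it together: 3-chloro-4-ethyl-4-iodooctane.

3-chloro-4-ethyl-4-iodooctane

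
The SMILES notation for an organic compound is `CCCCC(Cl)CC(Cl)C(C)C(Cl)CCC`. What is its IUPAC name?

4,6,8-trichloro-5-methyldodecane

The longest continuous carbon chain has 12 atoms, so the parent hydride is dodecane.
The numbering direction is chosen so that the substituent locant set {4,5,6,8} is lower than {5,7,8,9} at the first point of difference.
That gives chloro groups at C-4 and C-6 and C-8; a methyl group at C-5.
The substituents are ordered alphabetically, ignoring any di-/tri- multipliers.
The name is 4,6,8-trichloro-5-methyldodecane.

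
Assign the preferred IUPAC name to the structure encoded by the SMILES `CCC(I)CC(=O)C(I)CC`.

Counting along the main chain through the carbonyl gives 8 carbons: the parent is octane.
The principal characteristic group is a ketone (C=O on an internal carbon), named with the suffix -one.
Choose the numbering such that numbering from this end puts the carbonyl group at C-4 rather than C-5.
This places the carbonyl at C-4; iodo groups at C-3 and C-6.
Putting it together: 3,6-diiodooctan-4-one.

3,6-diiodooctan-4-one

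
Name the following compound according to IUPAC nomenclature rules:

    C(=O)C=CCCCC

Counting along the main chain through the –CHO group and the multiple bond gives 7 carbons: the parent is heptane.
An aldehyde (terminal –CHO) is the principal characteristic group, giving the suffix -al.
The chain contains a C=C double bond, so the unsaturation ending is -ene.
The numbering direction is chosen so that the aldehyde carbon is C-1 by definition.
This places the double bond between C-2 and C-3.
Assembling the pieces gives hept-2-enal.

hept-2-enal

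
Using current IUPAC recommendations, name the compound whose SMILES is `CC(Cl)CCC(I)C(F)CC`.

The longest continuous carbon chain has 8 atoms, so the parent hydride is octane.
The numbering direction is chosen so that the substituent locant set {2,5,6} is lower than {3,4,7} at the first point of difference.
This places a chloro group at C-2; a fluoro group at C-6; an iodo group at C-5.
The substituents are ordered alphabetically, ignoring any di-/tri- multipliers.
The name is 2-chloro-6-fluoro-5-iodooctane.

2-chloro-6-fluoro-5-iodooctane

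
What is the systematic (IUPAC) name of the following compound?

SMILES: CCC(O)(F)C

2-fluorobutan-2-ol

The longest chain bearing the –OH group is 4 carbons long (butane).
The highest-priority functional group is an alcohol (–OH), so the name ends in -ol.
Choose the numbering such that numbering from this end puts the hydroxyl group at C-2 rather than C-3.
With this numbering: the hydroxyl at C-2; a fluoro group at C-2.
Assembling the pieces gives 2-fluorobutan-2-ol.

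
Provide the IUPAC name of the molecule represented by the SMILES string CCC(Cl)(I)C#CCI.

The longest chain bearing the multiple bond is 6 carbons long (hexane).
A C≡C triple bond in the chain gives the infix -yne-.
Choose the numbering such that numbering from this end puts the triple bond at C-2 rather than C-4.
That gives the triple bond between C-2 and C-3; a chloro group at C-4; iodo groups at C-1 and C-4.
Prefixes are listed alphabetically: chloro, iodo.
Assembling the pieces gives 4-chloro-1,4-diiodohex-2-yne.

4-chloro-1,4-diiodohex-2-yne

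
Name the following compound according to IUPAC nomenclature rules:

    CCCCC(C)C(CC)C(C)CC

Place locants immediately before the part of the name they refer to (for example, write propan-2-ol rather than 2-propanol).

4-ethyl-3,5-dimethylnonane

The longest continuous carbon chain has 9 atoms, so the parent hydride is nonane.
Number the chain so that the substituent locant set {3,4,5} is lower than {5,6,7} at the first point of difference.
This places an ethyl group at C-4; methyl groups at C-3 and C-5.
Prefixes are listed alphabetically: ethyl, methyl.
Putting it together: 4-ethyl-3,5-dimethylnonane.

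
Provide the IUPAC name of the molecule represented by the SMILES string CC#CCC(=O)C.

hex-4-yn-2-one

The longest chain bearing the carbonyl and the multiple bond is 6 carbons long (hexane).
A ketone (C=O on an internal carbon) is the principal characteristic group, giving the suffix -one.
The chain contains a C≡C triple bond, so the unsaturation ending is -yne.
Number the chain so that numbering from this end puts the carbonyl group at C-2 rather than C-5.
With this numbering: the carbonyl at C-2; the triple bond between C-4 and C-5.
The name is hex-4-yn-2-one.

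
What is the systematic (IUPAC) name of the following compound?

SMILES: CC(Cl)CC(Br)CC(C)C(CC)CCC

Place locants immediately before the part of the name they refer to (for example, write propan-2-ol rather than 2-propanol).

The longest continuous carbon chain has 10 atoms, so the parent hydride is decane.
The numbering direction is chosen so that the substituent locant set {2,4,6,7} is lower than {4,5,7,9} at the first point of difference.
With this numbering: a bromo group at C-4; a chloro group at C-2; an ethyl group at C-7; a methyl group at C-6.
Substituent prefixes are cited in alphabetical order (multiplying prefixes like di-/tri- are ignored for ordering).
Putting it together: 4-bromo-2-chloro-7-ethyl-6-methyldecane.

4-bromo-2-chloro-7-ethyl-6-methyldecane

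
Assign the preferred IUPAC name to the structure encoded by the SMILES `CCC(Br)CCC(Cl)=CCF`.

The longest chain bearing the multiple bond is 8 carbons long (octane).
The chain contains a C=C double bond, so the unsaturation ending is -ene.
Number the chain so that numbering from this end puts the double bond at C-2 rather than C-6.
With this numbering: the double bond between C-2 and C-3; a bromo group at C-6; a chloro group at C-3; a fluoro group at C-1.
Prefixes are listed alphabetically: bromo, chloro, fluoro.
Assembling the pieces gives 6-bromo-3-chloro-1-fluorooct-2-ene.

6-bromo-3-chloro-1-fluorooct-2-ene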